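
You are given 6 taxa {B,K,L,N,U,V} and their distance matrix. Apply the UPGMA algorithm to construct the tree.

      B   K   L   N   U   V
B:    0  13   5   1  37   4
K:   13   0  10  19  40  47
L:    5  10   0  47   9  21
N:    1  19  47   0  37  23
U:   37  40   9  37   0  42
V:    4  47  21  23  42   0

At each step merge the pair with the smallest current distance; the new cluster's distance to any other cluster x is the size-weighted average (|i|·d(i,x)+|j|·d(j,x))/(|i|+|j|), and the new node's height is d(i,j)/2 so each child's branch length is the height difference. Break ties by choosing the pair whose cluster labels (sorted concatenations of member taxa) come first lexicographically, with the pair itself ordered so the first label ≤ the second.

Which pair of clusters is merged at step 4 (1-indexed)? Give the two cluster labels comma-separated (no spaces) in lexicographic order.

K,LU

step 1: merge (B,N) at d=1; branch lengths B→1/2, N→1/2; new cluster BN
  updated: d(BN,K)=16, d(BN,L)=26, d(BN,U)=37, d(BN,V)=27/2
step 2: merge (L,U) at d=9; branch lengths L→9/2, U→9/2; new cluster LU
  updated: d(BN,LU)=63/2, d(K,LU)=25, d(LU,V)=63/2
step 3: merge (BN,V) at d=27/2; branch lengths BN→25/4, V→27/4; new cluster BNV
  updated: d(BNV,K)=79/3, d(BNV,LU)=63/2
step 4: merge (K,LU) at d=25; branch lengths K→25/2, LU→8; new cluster KLU
  updated: d(BNV,KLU)=268/9
step 5: merge (BNV,KLU) at d=268/9; branch lengths BNV→293/36, KLU→43/18; new cluster BKLNUV
final tree: (((B:1/2,N:1/2):25/4,V:27/4):293/36,(K:25/2,(L:9/2,U:9/2):8):43/18)
total length: 1945/36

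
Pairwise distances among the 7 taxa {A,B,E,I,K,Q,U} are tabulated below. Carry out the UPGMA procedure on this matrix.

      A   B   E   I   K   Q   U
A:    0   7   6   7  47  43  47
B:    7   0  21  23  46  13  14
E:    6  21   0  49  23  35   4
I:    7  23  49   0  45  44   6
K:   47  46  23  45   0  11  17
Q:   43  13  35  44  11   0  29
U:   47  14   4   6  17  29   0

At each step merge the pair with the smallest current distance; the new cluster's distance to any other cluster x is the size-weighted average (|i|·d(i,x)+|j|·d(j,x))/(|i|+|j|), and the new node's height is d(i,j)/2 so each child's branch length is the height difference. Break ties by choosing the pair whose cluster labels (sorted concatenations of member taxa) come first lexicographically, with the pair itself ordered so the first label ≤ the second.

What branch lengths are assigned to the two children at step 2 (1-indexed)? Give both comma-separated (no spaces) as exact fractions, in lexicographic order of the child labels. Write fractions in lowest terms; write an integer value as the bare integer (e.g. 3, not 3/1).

7/2,7/2

step 1: merge (E,U) at d=4; branch lengths E→2, U→2; new cluster EU
  updated: d(A,EU)=53/2, d(B,EU)=35/2, d(EU,I)=55/2, d(EU,K)=20, d(EU,Q)=32
step 2: merge (A,B) at d=7; branch lengths A→7/2, B→7/2; new cluster AB
  updated: d(AB,EU)=22, d(AB,I)=15, d(AB,K)=93/2, d(AB,Q)=28
step 3: merge (K,Q) at d=11; branch lengths K→11/2, Q→11/2; new cluster KQ
  updated: d(AB,KQ)=149/4, d(EU,KQ)=26, d(I,KQ)=89/2
step 4: merge (AB,I) at d=15; branch lengths AB→4, I→15/2; new cluster ABI
  updated: d(ABI,EU)=143/6, d(ABI,KQ)=119/3
step 5: merge (ABI,EU) at d=143/6; branch lengths ABI→53/12, EU→119/12; new cluster ABEIU
  updated: d(ABEIU,KQ)=171/5
step 6: merge (ABEIU,KQ) at d=171/5; branch lengths ABEIU→311/60, KQ→58/5; new cluster ABEIKQU
final tree: ((((A:7/2,B:7/2):4,I:15/2):53/12,(E:2,U:2):119/12):311/60,(K:11/2,Q:11/2):58/5)
total length: 3877/60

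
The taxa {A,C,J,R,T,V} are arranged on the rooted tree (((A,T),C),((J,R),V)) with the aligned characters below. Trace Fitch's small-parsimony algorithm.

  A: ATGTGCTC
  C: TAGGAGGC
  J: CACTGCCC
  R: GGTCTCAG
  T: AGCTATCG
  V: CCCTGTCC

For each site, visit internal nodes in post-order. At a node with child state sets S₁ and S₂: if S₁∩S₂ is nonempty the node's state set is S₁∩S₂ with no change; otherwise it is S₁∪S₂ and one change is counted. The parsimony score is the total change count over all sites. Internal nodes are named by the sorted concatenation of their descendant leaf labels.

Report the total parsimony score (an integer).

site 0, node AT: A={A} ∩ T={A} → {A} (+0)
site 0, node ACT: AT={A} ∪ C={T} → {A,T} (+1)
site 0, node JR: J={C} ∪ R={G} → {C,G} (+1)
site 0, node JRV: JR={C,G} ∩ V={C} → {C} (+0)
site 0, node ACJRTV: ACT={A,T} ∪ JRV={C} → {A,C,T} (+1)
site 1, node AT: A={T} ∪ T={G} → {G,T} (+1)
site 1, node ACT: AT={G,T} ∪ C={A} → {A,G,T} (+1)
site 1, node JR: J={A} ∪ R={G} → {A,G} (+1)
site 1, node JRV: JR={A,G} ∪ V={C} → {A,C,G} (+1)
site 1, node ACJRTV: ACT={A,G,T} ∩ JRV={A,C,G} → {A,G} (+0)
site 2, node AT: A={G} ∪ T={C} → {C,G} (+1)
site 2, node ACT: AT={C,G} ∩ C={G} → {G} (+0)
site 2, node JR: J={C} ∪ R={T} → {C,T} (+1)
site 2, node JRV: JR={C,T} ∩ V={C} → {C} (+0)
site 2, node ACJRTV: ACT={G} ∪ JRV={C} → {C,G} (+1)
site 3, node AT: A={T} ∩ T={T} → {T} (+0)
site 3, node ACT: AT={T} ∪ C={G} → {G,T} (+1)
site 3, node JR: J={T} ∪ R={C} → {C,T} (+1)
site 3, node JRV: JR={C,T} ∩ V={T} → {T} (+0)
site 3, node ACJRTV: ACT={G,T} ∩ JRV={T} → {T} (+0)
site 4, node AT: A={G} ∪ T={A} → {A,G} (+1)
site 4, node ACT: AT={A,G} ∩ C={A} → {A} (+0)
site 4, node JR: J={G} ∪ R={T} → {G,T} (+1)
site 4, node JRV: JR={G,T} ∩ V={G} → {G} (+0)
site 4, node ACJRTV: ACT={A} ∪ JRV={G} → {A,G} (+1)
site 5, node AT: A={C} ∪ T={T} → {C,T} (+1)
site 5, node ACT: AT={C,T} ∪ C={G} → {C,G,T} (+1)
site 5, node JR: J={C} ∩ R={C} → {C} (+0)
site 5, node JRV: JR={C} ∪ V={T} → {C,T} (+1)
site 5, node ACJRTV: ACT={C,G,T} ∩ JRV={C,T} → {C,T} (+0)
site 6, node AT: A={T} ∪ T={C} → {C,T} (+1)
site 6, node ACT: AT={C,T} ∪ C={G} → {C,G,T} (+1)
site 6, node JR: J={C} ∪ R={A} → {A,C} (+1)
site 6, node JRV: JR={A,C} ∩ V={C} → {C} (+0)
site 6, node ACJRTV: ACT={C,G,T} ∩ JRV={C} → {C} (+0)
site 7, node AT: A={C} ∪ T={G} → {C,G} (+1)
site 7, node ACT: AT={C,G} ∩ C={C} → {C} (+0)
site 7, node JR: J={C} ∪ R={G} → {C,G} (+1)
site 7, node JRV: JR={C,G} ∩ V={C} → {C} (+0)
site 7, node ACJRTV: ACT={C} ∩ JRV={C} → {C} (+0)
per-site changes: [3, 4, 3, 2, 3, 3, 3, 2]; total = 23

23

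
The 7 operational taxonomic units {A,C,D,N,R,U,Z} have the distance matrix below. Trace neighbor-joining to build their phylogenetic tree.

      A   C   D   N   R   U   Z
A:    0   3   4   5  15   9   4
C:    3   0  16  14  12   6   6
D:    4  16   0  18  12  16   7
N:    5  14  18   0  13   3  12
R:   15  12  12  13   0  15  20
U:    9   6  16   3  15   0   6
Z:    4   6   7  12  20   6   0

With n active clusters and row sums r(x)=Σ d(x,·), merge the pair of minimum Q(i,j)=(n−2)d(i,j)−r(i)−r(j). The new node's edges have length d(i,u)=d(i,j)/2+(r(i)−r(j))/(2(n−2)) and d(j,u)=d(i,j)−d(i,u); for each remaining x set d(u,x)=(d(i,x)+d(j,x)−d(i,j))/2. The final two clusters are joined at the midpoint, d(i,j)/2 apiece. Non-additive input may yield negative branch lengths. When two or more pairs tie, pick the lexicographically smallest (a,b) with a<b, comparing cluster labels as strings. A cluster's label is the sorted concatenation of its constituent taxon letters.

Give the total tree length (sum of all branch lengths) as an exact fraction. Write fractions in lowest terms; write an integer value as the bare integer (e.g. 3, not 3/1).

1. join N+U (d=3, Q=-105) ⇒ NU; edges |N|=5/2, |U|=1/2
  updated: d(A,NU)=11/2, d(C,NU)=17/2, d(D,NU)=31/2, d(NU,R)=25/2, d(NU,Z)=15/2
2. join D+R (d=12, Q=-78) ⇒ DR; edges |D|=31/8, |R|=65/8
  updated: d(A,DR)=7/2, d(C,DR)=8, d(DR,NU)=8, d(DR,Z)=15/2
3. join A+C (d=3, Q=-65/2) ⇒ AC; edges |A|=-1/12, |C|=37/12
  updated: d(AC,DR)=17/4, d(AC,NU)=11/2, d(AC,Z)=7/2
4. join AC+Z (d=7/2, Q=-99/4) ⇒ ACZ; edges |AC|=7/16, |Z|=49/16
  updated: d(ACZ,DR)=33/8, d(ACZ,NU)=19/4
5. join ACZ+DR (d=33/8, Q=-135/8) ⇒ ACDRZ; edges |ACZ|=7/16, |DR|=59/16
  updated: d(ACDRZ,NU)=69/16
6. join ACDRZ+NU (d=69/16) ⇒ ACDNRUZ; edges |ACDRZ|=69/32, |NU|=69/32
final tree: ((((A:-1/12,C:37/12):7/16,Z:49/16):7/16,(D:31/8,R:65/8):59/16):69/32,(N:5/2,U:1/2):69/32)
total length: 479/16

479/16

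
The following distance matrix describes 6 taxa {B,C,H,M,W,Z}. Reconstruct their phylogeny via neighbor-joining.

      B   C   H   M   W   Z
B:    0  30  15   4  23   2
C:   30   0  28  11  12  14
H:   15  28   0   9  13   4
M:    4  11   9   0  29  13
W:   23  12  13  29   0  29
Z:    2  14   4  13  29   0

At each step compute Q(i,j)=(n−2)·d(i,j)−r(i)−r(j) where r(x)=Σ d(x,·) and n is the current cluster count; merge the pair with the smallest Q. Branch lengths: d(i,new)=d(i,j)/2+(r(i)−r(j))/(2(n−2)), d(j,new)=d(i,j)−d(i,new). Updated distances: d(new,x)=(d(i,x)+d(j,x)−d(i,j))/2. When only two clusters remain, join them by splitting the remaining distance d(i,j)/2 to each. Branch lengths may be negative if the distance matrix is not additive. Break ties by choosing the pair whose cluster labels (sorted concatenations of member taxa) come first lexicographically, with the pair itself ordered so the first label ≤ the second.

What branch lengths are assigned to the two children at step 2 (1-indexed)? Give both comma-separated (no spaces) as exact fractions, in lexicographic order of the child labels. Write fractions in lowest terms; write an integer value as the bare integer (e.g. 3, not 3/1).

13/6,-1/6

step 1: merge (C,W) at d=12, Q=-153; branch lengths C→37/8, W→59/8; new cluster CW
  updated: d(B,CW)=41/2, d(CW,H)=29/2, d(CW,M)=14, d(CW,Z)=31/2
step 2: merge (B,Z) at d=2, Q=-70; branch lengths B→13/6, Z→-1/6; new cluster BZ
  updated: d(BZ,CW)=17, d(BZ,H)=17/2, d(BZ,M)=15/2
step 3: merge (BZ,M) at d=15/2, Q=-97/2; branch lengths BZ→35/8, M→25/8; new cluster BMZ
  updated: d(BMZ,CW)=47/4, d(BMZ,H)=5
step 4: merge (BMZ,CW) at d=47/4, Q=-125/4; branch lengths BMZ→9/8, CW→85/8; new cluster BCMWZ
  updated: d(BCMWZ,H)=31/8
step 5: merge (BCMWZ,H) at d=31/8; branch lengths BCMWZ→31/16, H→31/16; new cluster BCHMWZ
final tree: ((((B:13/6,Z:-1/6):35/8,M:25/8):9/8,(C:37/8,W:59/8):85/8):31/16,H:31/16)
total length: 297/8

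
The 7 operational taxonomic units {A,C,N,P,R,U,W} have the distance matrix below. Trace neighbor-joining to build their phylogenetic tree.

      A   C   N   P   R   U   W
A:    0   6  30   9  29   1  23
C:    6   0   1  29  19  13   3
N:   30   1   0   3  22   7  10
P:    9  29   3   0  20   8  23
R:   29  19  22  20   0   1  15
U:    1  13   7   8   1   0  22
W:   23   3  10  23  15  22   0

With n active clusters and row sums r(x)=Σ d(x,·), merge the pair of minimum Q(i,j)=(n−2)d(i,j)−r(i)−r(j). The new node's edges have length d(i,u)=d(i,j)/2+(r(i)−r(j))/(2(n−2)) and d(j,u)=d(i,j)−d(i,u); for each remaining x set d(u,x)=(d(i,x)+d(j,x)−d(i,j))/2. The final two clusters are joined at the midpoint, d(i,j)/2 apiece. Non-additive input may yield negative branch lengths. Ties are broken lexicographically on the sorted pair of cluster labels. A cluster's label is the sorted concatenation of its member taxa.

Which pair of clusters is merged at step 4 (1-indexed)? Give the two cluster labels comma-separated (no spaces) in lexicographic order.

step 1: merge (R,U) at d=1, Q=-153; branch lengths R→59/10, U→-49/10; new cluster RU
  updated: d(A,RU)=29/2, d(C,RU)=31/2, d(N,RU)=14, d(P,RU)=27/2, d(RU,W)=18
step 2: merge (A,P) at d=9, Q=-124; branch lengths A→41/8, P→31/8; new cluster AP
  updated: d(AP,C)=13, d(AP,N)=12, d(AP,RU)=19/2, d(AP,W)=37/2
step 3: merge (AP,RU) at d=19/2, Q=-163/2; branch lengths AP→49/12, RU→65/12; new cluster APRU
  updated: d(APRU,C)=19/2, d(APRU,N)=33/4, d(APRU,W)=27/2
step 4: merge (APRU,N) at d=33/4, Q=-34; branch lengths APRU→57/8, N→9/8; new cluster ANPRU
  updated: d(ANPRU,C)=9/8, d(ANPRU,W)=61/8
step 5: merge (ANPRU,C) at d=9/8, Q=-47/4; branch lengths ANPRU→23/8, C→-7/4; new cluster ACNPRU
  updated: d(ACNPRU,W)=19/4
step 6: merge (ACNPRU,W) at d=19/4; branch lengths ACNPRU→19/8, W→19/8; new cluster ACNPRUW
final tree: (((((A:41/8,P:31/8):49/12,(R:59/10,U:-49/10):65/12):57/8,N:9/8):23/8,C:-7/4):19/8,W:19/8)
total length: 269/8

APRU,N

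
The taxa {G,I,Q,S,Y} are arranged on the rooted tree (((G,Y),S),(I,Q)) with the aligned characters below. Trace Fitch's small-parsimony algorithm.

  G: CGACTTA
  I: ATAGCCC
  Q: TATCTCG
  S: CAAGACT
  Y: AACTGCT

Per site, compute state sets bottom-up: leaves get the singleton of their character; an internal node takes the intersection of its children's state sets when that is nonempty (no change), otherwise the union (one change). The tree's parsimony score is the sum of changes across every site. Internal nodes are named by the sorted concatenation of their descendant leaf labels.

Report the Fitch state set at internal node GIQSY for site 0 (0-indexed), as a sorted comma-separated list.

A,C,T

[col 0] GY: children G:{C}, Y:{A} ∪→ {A,C}; cost 1
[col 0] GSY: children GY:{A,C}, S:{C} ∩→ {C}; cost 0
[col 0] IQ: children I:{A}, Q:{T} ∪→ {A,T}; cost 1
[col 0] GIQSY: children GSY:{C}, IQ:{A,T} ∪→ {A,C,T}; cost 1
[col 1] GY: children G:{G}, Y:{A} ∪→ {A,G}; cost 1
[col 1] GSY: children GY:{A,G}, S:{A} ∩→ {A}; cost 0
[col 1] IQ: children I:{T}, Q:{A} ∪→ {A,T}; cost 1
[col 1] GIQSY: children GSY:{A}, IQ:{A,T} ∩→ {A}; cost 0
[col 2] GY: children G:{A}, Y:{C} ∪→ {A,C}; cost 1
[col 2] GSY: children GY:{A,C}, S:{A} ∩→ {A}; cost 0
[col 2] IQ: children I:{A}, Q:{T} ∪→ {A,T}; cost 1
[col 2] GIQSY: children GSY:{A}, IQ:{A,T} ∩→ {A}; cost 0
[col 3] GY: children G:{C}, Y:{T} ∪→ {C,T}; cost 1
[col 3] GSY: children GY:{C,T}, S:{G} ∪→ {C,G,T}; cost 1
[col 3] IQ: children I:{G}, Q:{C} ∪→ {C,G}; cost 1
[col 3] GIQSY: children GSY:{C,G,T}, IQ:{C,G} ∩→ {C,G}; cost 0
[col 4] GY: children G:{T}, Y:{G} ∪→ {G,T}; cost 1
[col 4] GSY: children GY:{G,T}, S:{A} ∪→ {A,G,T}; cost 1
[col 4] IQ: children I:{C}, Q:{T} ∪→ {C,T}; cost 1
[col 4] GIQSY: children GSY:{A,G,T}, IQ:{C,T} ∩→ {T}; cost 0
[col 5] GY: children G:{T}, Y:{C} ∪→ {C,T}; cost 1
[col 5] GSY: children GY:{C,T}, S:{C} ∩→ {C}; cost 0
[col 5] IQ: children I:{C}, Q:{C} ∩→ {C}; cost 0
[col 5] GIQSY: children GSY:{C}, IQ:{C} ∩→ {C}; cost 0
[col 6] GY: children G:{A}, Y:{T} ∪→ {A,T}; cost 1
[col 6] GSY: children GY:{A,T}, S:{T} ∩→ {T}; cost 0
[col 6] IQ: children I:{C}, Q:{G} ∪→ {C,G}; cost 1
[col 6] GIQSY: children GSY:{T}, IQ:{C,G} ∪→ {C,G,T}; cost 1
per-site changes: [3, 2, 2, 3, 3, 1, 3]; total = 17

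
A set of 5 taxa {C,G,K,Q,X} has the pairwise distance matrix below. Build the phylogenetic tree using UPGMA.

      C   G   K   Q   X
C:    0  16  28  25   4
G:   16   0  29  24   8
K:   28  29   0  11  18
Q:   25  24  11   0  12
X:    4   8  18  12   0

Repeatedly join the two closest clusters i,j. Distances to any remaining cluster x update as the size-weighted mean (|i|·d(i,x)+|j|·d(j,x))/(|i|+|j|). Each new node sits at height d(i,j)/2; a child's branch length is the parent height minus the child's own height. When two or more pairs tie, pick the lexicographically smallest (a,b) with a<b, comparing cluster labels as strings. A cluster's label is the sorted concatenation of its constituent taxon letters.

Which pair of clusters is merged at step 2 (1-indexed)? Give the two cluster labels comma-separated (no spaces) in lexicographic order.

iteration 1: select C,X (d=4); attach at lengths (2, 2); label the merged cluster CX
  updated: d(CX,G)=12, d(CX,K)=23, d(CX,Q)=37/2
iteration 2: select K,Q (d=11); attach at lengths (11/2, 11/2); label the merged cluster KQ
  updated: d(CX,KQ)=83/4, d(G,KQ)=53/2
iteration 3: select CX,G (d=12); attach at lengths (4, 6); label the merged cluster CGX
  updated: d(CGX,KQ)=68/3
iteration 4: select CGX,KQ (d=68/3); attach at lengths (16/3, 35/6); label the merged cluster CGKQX
final tree: (((C:2,X:2):4,G:6):16/3,(K:11/2,Q:11/2):35/6)
total length: 217/6

K,Q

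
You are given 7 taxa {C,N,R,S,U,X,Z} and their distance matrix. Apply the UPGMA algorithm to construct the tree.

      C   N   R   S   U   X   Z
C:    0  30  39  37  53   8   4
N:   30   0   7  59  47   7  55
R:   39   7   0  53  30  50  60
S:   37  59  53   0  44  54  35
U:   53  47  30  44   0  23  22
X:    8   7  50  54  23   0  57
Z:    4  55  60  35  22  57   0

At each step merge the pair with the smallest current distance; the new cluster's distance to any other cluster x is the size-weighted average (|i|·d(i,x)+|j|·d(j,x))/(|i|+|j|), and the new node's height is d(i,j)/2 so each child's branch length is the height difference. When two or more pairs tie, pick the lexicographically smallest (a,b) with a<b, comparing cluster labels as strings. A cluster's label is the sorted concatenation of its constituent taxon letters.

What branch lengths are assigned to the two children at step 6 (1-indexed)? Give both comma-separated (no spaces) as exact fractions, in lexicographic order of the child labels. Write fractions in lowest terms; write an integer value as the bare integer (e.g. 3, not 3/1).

step 1: merge (C,Z) at d=4; branch lengths C→2, Z→2; new cluster CZ
  updated: d(CZ,N)=85/2, d(CZ,R)=99/2, d(CZ,S)=36, d(CZ,U)=75/2, d(CZ,X)=65/2
step 2: merge (N,R) at d=7; branch lengths N→7/2, R→7/2; new cluster NR
  updated: d(CZ,NR)=46, d(NR,S)=56, d(NR,U)=77/2, d(NR,X)=57/2
step 3: merge (U,X) at d=23; branch lengths U→23/2, X→23/2; new cluster UX
  updated: d(CZ,UX)=35, d(NR,UX)=67/2, d(S,UX)=49
step 4: merge (NR,UX) at d=67/2; branch lengths NR→53/4, UX→21/4; new cluster NRUX
  updated: d(CZ,NRUX)=81/2, d(NRUX,S)=105/2
step 5: merge (CZ,S) at d=36; branch lengths CZ→16, S→18; new cluster CSZ
  updated: d(CSZ,NRUX)=89/2
step 6: merge (CSZ,NRUX) at d=89/2; branch lengths CSZ→17/4, NRUX→11/2; new cluster CNRSUXZ
final tree: (((C:2,Z:2):16,S:18):17/4,((N:7/2,R:7/2):53/4,(U:23/2,X:23/2):21/4):11/2)
total length: 385/4

17/4,11/2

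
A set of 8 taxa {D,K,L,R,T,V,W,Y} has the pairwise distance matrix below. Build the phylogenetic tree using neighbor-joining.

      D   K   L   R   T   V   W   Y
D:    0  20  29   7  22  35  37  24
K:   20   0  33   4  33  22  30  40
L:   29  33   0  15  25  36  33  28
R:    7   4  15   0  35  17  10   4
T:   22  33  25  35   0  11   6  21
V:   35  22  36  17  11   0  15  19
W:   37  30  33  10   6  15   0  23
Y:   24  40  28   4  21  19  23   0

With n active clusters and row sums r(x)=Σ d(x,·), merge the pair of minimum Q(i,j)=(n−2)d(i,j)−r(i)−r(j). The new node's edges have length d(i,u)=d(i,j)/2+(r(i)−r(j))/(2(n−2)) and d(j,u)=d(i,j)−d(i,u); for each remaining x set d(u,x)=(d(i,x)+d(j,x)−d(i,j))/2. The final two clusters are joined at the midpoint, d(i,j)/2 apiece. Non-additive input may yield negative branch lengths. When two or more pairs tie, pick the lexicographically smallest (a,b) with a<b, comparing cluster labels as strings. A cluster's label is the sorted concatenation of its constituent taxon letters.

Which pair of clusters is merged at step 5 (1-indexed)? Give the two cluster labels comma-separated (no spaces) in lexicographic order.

D,LTVWY

1. join T+W (d=6, Q=-271) ⇒ TW; edges |T|=35/12, |W|=37/12
  updated: d(D,TW)=53/2, d(K,TW)=57/2, d(L,TW)=26, d(R,TW)=39/2, d(TW,V)=10, d(TW,Y)=19
2. join TW+V (d=10, Q=-437/2) ⇒ TVW; edges |TW|=81/20, |V|=119/20
  updated: d(D,TVW)=103/4, d(K,TVW)=81/4, d(L,TVW)=26, d(R,TVW)=53/4, d(TVW,Y)=14
3. join TVW+Y (d=14, Q=-613/4) ⇒ TVWY; edges |TVW|=181/32, |Y|=267/32
  updated: d(D,TVWY)=143/8, d(K,TVWY)=185/8, d(L,TVWY)=20, d(R,TVWY)=13/8
4. join L+TVWY (d=20, Q=-797/8) ⇒ LTVWY; edges |L|=755/48, |TVWY|=205/48
  updated: d(D,LTVWY)=215/16, d(K,LTVWY)=289/16, d(LTVWY,R)=-27/16
5. join D+LTVWY (d=215/16, Q=-347/8) ⇒ DLTVWY; edges |D|=75/8, |LTVWY|=65/16
  updated: d(DLTVWY,K)=197/16, d(DLTVWY,R)=-65/16
6. join DLTVWY+K (d=197/16, Q=-49/4) ⇒ DKLTVWY; edges |DLTVWY|=17/8, |K|=163/16
  updated: d(DKLTVWY,R)=-99/16
7. join DKLTVWY+R (d=-99/16) ⇒ DKLRTVWY; edges |DKLTVWY|=-99/32, |R|=-99/32
final tree: (((D:75/8,(L:755/48,(((T:35/12,W:37/12):81/20,V:119/20):181/32,Y:267/32):205/48):65/16):17/8,K:163/16):-99/32,R:-99/32)
total length: 1113/16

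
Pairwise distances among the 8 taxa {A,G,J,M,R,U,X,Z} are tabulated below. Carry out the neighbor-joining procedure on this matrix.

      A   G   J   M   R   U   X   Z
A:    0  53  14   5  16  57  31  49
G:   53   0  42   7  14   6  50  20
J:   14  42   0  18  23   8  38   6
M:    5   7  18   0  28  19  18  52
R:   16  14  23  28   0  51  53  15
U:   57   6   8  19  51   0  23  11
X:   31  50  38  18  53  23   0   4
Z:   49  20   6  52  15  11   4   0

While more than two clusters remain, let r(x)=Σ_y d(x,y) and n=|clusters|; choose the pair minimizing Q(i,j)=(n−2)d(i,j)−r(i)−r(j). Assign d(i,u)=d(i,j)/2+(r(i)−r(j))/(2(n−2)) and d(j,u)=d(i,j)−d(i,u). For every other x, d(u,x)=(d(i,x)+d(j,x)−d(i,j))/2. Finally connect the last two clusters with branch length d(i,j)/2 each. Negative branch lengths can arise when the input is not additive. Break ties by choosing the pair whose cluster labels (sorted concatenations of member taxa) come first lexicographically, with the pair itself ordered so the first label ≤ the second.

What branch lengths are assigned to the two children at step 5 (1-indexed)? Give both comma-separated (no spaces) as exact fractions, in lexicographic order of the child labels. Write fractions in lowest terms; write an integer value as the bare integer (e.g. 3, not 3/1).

59/8,97/8

iteration 1: select X,Z (d=4, Q=-350); attach at lengths (7, -3); label the merged cluster XZ
  updated: d(A,XZ)=38, d(G,XZ)=33, d(J,XZ)=20, d(M,XZ)=33, d(R,XZ)=32, d(U,XZ)=15
iteration 2: select G,U (d=6, Q=-281); attach at lengths (29/10, 31/10); label the merged cluster GU
  updated: d(A,GU)=52, d(GU,J)=22, d(GU,M)=10, d(GU,R)=59/2, d(GU,XZ)=21
iteration 3: select A,M (d=5, Q=-199); attach at lengths (51/8, -11/8); label the merged cluster AM
  updated: d(AM,GU)=57/2, d(AM,J)=27/2, d(AM,R)=39/2, d(AM,XZ)=33
iteration 4: select GU,XZ (d=21, Q=-144); attach at lengths (29/3, 34/3); label the merged cluster GUXZ
  updated: d(AM,GUXZ)=81/4, d(GUXZ,J)=21/2, d(GUXZ,R)=81/4
iteration 5: select AM,R (d=39/2, Q=-77); attach at lengths (59/8, 97/8); label the merged cluster AMR
  updated: d(AMR,GUXZ)=21/2, d(AMR,J)=17/2
iteration 6: select AMR,GUXZ (d=21/2, Q=-59/2); attach at lengths (17/4, 25/4); label the merged cluster AGMRUXZ
  updated: d(AGMRUXZ,J)=17/4
iteration 7: select AGMRUXZ,J (d=17/4); attach at lengths (17/8, 17/8); label the merged cluster AGJMRUXZ
final tree: ((((A:51/8,M:-11/8):59/8,R:97/8):17/4,((G:29/10,U:31/10):29/3,(X:7,Z:-3):34/3):25/4):17/8,J:17/8)
total length: 281/4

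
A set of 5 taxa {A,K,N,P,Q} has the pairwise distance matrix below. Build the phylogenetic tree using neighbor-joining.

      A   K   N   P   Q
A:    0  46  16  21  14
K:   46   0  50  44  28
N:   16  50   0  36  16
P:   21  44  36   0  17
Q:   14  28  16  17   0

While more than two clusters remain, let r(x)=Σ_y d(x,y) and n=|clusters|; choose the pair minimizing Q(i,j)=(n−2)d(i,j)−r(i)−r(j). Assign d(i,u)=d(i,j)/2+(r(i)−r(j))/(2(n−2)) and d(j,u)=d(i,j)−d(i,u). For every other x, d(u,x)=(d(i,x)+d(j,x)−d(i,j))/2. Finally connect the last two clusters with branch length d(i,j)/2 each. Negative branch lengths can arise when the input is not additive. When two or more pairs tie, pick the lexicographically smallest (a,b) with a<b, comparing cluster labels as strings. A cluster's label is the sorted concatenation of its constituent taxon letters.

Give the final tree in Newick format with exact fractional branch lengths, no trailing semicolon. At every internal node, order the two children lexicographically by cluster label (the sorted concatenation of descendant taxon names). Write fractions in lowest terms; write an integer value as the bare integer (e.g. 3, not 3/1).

step 1: merge (A,N) at d=16, Q=-167; branch lengths A→9/2, N→23/2; new cluster AN
  updated: d(AN,K)=40, d(AN,P)=41/2, d(AN,Q)=7
step 2: merge (AN,P) at d=41/2, Q=-108; branch lengths AN→27/4, P→55/4; new cluster ANP
  updated: d(ANP,K)=127/4, d(ANP,Q)=7/4
step 3: merge (ANP,K) at d=127/4, Q=-123/2; branch lengths ANP→11/4, K→29; new cluster AKNP
  updated: d(AKNP,Q)=-1
step 4: merge (AKNP,Q) at d=-1; branch lengths AKNP→-1/2, Q→-1/2; new cluster AKNPQ
final tree: ((((A:9/2,N:23/2):27/4,P:55/4):11/4,K:29):-1/2,Q:-1/2)
total length: 269/4

((((A:9/2,N:23/2):27/4,P:55/4):11/4,K:29):-1/2,Q:-1/2)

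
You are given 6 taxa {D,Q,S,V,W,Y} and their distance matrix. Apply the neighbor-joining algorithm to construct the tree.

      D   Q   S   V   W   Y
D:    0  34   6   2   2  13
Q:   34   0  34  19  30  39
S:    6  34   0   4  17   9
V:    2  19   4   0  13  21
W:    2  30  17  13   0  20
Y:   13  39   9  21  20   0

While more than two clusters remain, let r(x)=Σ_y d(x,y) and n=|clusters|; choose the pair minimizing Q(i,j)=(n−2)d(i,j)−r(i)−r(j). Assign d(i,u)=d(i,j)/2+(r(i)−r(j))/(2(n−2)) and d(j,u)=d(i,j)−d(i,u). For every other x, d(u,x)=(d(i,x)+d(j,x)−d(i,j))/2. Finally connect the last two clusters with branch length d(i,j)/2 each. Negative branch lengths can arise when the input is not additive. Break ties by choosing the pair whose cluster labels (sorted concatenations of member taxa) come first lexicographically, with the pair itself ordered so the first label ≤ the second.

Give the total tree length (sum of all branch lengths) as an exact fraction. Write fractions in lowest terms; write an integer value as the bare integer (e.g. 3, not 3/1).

step 1: merge (Q,V) at d=19, Q=-139; branch lengths Q→173/8, V→-21/8; new cluster QV
  updated: d(D,QV)=17/2, d(QV,S)=19/2, d(QV,W)=12, d(QV,Y)=41/2
step 2: merge (S,Y) at d=9, Q=-77; branch lengths S→1, Y→8; new cluster SY
  updated: d(D,SY)=5, d(QV,SY)=21/2, d(SY,W)=14
step 3: merge (D,W) at d=2, Q=-79/2; branch lengths D→-17/8, W→33/8; new cluster DW
  updated: d(DW,QV)=37/4, d(DW,SY)=17/2
step 4: merge (DW,QV) at d=37/4, Q=-113/4; branch lengths DW→29/8, QV→45/8; new cluster DQVW
  updated: d(DQVW,SY)=39/8
step 5: merge (DQVW,SY) at d=39/8; branch lengths DQVW→39/16, SY→39/16; new cluster DQSVWY
final tree: (((D:-17/8,W:33/8):29/8,(Q:173/8,V:-21/8):45/8):39/16,(S:1,Y:8):39/16)
total length: 353/8

353/8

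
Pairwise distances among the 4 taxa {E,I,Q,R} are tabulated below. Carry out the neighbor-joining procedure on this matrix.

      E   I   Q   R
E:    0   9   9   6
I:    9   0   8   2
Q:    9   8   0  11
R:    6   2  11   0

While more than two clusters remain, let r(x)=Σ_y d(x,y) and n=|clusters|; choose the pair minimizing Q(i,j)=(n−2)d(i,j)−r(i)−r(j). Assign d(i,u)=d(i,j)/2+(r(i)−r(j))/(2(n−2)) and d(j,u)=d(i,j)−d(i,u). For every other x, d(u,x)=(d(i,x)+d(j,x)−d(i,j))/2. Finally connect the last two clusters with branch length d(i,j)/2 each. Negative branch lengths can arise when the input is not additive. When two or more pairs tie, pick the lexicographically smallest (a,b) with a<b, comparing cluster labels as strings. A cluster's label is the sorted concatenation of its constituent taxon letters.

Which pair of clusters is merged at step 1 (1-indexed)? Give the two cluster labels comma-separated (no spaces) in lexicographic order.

step 1: merge (E,Q) at d=9, Q=-34; branch lengths E→7/2, Q→11/2; new cluster EQ
  updated: d(EQ,I)=4, d(EQ,R)=4
step 2: merge (EQ,I) at d=4, Q=-10; branch lengths EQ→3, I→1; new cluster EIQ
  updated: d(EIQ,R)=1
step 3: merge (EIQ,R) at d=1; branch lengths EIQ→1/2, R→1/2; new cluster EIQR
final tree: (((E:7/2,Q:11/2):3,I:1):1/2,R:1/2)
total length: 14

E,Q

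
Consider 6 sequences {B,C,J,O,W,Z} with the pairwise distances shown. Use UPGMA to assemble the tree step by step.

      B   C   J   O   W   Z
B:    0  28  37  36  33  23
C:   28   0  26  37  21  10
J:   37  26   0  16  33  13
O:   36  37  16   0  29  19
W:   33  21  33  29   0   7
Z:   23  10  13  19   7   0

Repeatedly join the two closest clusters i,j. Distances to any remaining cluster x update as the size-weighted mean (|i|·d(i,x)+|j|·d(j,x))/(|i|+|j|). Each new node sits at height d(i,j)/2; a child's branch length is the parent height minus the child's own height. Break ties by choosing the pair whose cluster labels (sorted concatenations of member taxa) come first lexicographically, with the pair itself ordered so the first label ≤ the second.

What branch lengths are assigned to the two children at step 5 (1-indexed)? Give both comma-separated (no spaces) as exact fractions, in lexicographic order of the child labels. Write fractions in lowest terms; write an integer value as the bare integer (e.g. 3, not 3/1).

157/10,157/60

iteration 1: select W,Z (d=7); attach at lengths (7/2, 7/2); label the merged cluster WZ
  updated: d(B,WZ)=28, d(C,WZ)=31/2, d(J,WZ)=23, d(O,WZ)=24
iteration 2: select C,WZ (d=31/2); attach at lengths (31/4, 17/4); label the merged cluster CWZ
  updated: d(B,CWZ)=28, d(CWZ,J)=24, d(CWZ,O)=85/3
iteration 3: select J,O (d=16); attach at lengths (8, 8); label the merged cluster JO
  updated: d(B,JO)=73/2, d(CWZ,JO)=157/6
iteration 4: select CWZ,JO (d=157/6); attach at lengths (16/3, 61/12); label the merged cluster CJOWZ
  updated: d(B,CJOWZ)=157/5
iteration 5: select B,CJOWZ (d=157/5); attach at lengths (157/10, 157/60); label the merged cluster BCJOWZ
final tree: (B:157/10,((C:31/4,(W:7/2,Z:7/2):17/4):16/3,(J:8,O:8):61/12):157/60)
total length: 956/15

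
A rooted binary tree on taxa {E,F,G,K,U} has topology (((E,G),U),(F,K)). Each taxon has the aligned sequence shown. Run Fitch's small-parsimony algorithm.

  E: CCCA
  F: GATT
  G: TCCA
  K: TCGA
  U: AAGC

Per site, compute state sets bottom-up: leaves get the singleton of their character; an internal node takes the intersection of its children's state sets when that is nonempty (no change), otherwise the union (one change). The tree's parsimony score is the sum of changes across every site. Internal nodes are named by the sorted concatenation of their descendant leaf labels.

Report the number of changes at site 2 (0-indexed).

2

site 0, node EG: E={C} ∪ G={T} → {C,T} (+1)
site 0, node EGU: EG={C,T} ∪ U={A} → {A,C,T} (+1)
site 0, node FK: F={G} ∪ K={T} → {G,T} (+1)
site 0, node EFGKU: EGU={A,C,T} ∩ FK={G,T} → {T} (+0)
site 1, node EG: E={C} ∩ G={C} → {C} (+0)
site 1, node EGU: EG={C} ∪ U={A} → {A,C} (+1)
site 1, node FK: F={A} ∪ K={C} → {A,C} (+1)
site 1, node EFGKU: EGU={A,C} ∩ FK={A,C} → {A,C} (+0)
site 2, node EG: E={C} ∩ G={C} → {C} (+0)
site 2, node EGU: EG={C} ∪ U={G} → {C,G} (+1)
site 2, node FK: F={T} ∪ K={G} → {G,T} (+1)
site 2, node EFGKU: EGU={C,G} ∩ FK={G,T} → {G} (+0)
site 3, node EG: E={A} ∩ G={A} → {A} (+0)
site 3, node EGU: EG={A} ∪ U={C} → {A,C} (+1)
site 3, node FK: F={T} ∪ K={A} → {A,T} (+1)
site 3, node EFGKU: EGU={A,C} ∩ FK={A,T} → {A} (+0)
per-site changes: [3, 2, 2, 2]; total = 9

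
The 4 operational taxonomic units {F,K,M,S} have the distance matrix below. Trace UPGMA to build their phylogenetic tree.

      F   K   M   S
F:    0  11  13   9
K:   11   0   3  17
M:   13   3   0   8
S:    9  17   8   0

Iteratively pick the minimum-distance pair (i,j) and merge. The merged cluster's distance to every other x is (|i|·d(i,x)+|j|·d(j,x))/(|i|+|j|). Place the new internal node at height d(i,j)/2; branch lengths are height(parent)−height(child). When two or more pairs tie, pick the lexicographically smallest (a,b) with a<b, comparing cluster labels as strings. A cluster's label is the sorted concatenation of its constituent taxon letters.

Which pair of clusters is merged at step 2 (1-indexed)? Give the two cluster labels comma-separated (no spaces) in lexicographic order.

step 1: merge (K,M) at d=3; branch lengths K→3/2, M→3/2; new cluster KM
  updated: d(F,KM)=12, d(KM,S)=25/2
step 2: merge (F,S) at d=9; branch lengths F→9/2, S→9/2; new cluster FS
  updated: d(FS,KM)=49/4
step 3: merge (FS,KM) at d=49/4; branch lengths FS→13/8, KM→37/8; new cluster FKMS
final tree: ((F:9/2,S:9/2):13/8,(K:3/2,M:3/2):37/8)
total length: 73/4

F,S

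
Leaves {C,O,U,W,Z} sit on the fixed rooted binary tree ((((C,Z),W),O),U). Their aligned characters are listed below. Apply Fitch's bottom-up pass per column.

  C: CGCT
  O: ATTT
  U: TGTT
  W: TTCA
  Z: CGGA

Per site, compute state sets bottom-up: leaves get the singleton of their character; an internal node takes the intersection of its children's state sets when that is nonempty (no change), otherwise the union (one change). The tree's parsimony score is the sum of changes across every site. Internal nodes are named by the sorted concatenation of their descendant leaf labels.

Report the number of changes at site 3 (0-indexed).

[col 0] CZ: children C:{C}, Z:{C} ∩→ {C}; cost 0
[col 0] CWZ: children CZ:{C}, W:{T} ∪→ {C,T}; cost 1
[col 0] COWZ: children CWZ:{C,T}, O:{A} ∪→ {A,C,T}; cost 1
[col 0] COUWZ: children COWZ:{A,C,T}, U:{T} ∩→ {T}; cost 0
[col 1] CZ: children C:{G}, Z:{G} ∩→ {G}; cost 0
[col 1] CWZ: children CZ:{G}, W:{T} ∪→ {G,T}; cost 1
[col 1] COWZ: children CWZ:{G,T}, O:{T} ∩→ {T}; cost 0
[col 1] COUWZ: children COWZ:{T}, U:{G} ∪→ {G,T}; cost 1
[col 2] CZ: children C:{C}, Z:{G} ∪→ {C,G}; cost 1
[col 2] CWZ: children CZ:{C,G}, W:{C} ∩→ {C}; cost 0
[col 2] COWZ: children CWZ:{C}, O:{T} ∪→ {C,T}; cost 1
[col 2] COUWZ: children COWZ:{C,T}, U:{T} ∩→ {T}; cost 0
[col 3] CZ: children C:{T}, Z:{A} ∪→ {A,T}; cost 1
[col 3] CWZ: children CZ:{A,T}, W:{A} ∩→ {A}; cost 0
[col 3] COWZ: children CWZ:{A}, O:{T} ∪→ {A,T}; cost 1
[col 3] COUWZ: children COWZ:{A,T}, U:{T} ∩→ {T}; cost 0
per-site changes: [2, 2, 2, 2]; total = 8

2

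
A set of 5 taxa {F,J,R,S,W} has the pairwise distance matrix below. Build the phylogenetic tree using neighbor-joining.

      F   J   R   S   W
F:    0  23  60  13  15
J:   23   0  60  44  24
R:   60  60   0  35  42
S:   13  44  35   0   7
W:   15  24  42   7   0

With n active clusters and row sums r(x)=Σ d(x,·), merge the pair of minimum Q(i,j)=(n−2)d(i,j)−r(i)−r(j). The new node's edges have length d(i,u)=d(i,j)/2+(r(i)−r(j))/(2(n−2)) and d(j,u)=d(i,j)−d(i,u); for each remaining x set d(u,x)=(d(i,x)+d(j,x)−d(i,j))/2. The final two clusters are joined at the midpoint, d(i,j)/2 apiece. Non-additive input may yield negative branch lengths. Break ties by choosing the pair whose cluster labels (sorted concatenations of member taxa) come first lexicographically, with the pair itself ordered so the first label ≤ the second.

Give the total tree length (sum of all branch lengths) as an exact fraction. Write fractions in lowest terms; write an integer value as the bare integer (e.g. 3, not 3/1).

iteration 1: select F,J (d=23, Q=-193); attach at lengths (29/6, 109/6); label the merged cluster FJ
  updated: d(FJ,R)=97/2, d(FJ,S)=17, d(FJ,W)=8
iteration 2: select FJ,W (d=8, Q=-229/2); attach at lengths (65/8, -1/8); label the merged cluster FJW
  updated: d(FJW,R)=165/4, d(FJW,S)=8
iteration 3: select FJW,R (d=165/4, Q=-337/4); attach at lengths (57/8, 273/8); label the merged cluster FJRW
  updated: d(FJRW,S)=7/8
iteration 4: select FJRW,S (d=7/8); attach at lengths (7/16, 7/16); label the merged cluster FJRSW
final tree: ((((F:29/6,J:109/6):65/8,W:-1/8):57/8,R:273/8):7/16,S:7/16)
total length: 585/8

585/8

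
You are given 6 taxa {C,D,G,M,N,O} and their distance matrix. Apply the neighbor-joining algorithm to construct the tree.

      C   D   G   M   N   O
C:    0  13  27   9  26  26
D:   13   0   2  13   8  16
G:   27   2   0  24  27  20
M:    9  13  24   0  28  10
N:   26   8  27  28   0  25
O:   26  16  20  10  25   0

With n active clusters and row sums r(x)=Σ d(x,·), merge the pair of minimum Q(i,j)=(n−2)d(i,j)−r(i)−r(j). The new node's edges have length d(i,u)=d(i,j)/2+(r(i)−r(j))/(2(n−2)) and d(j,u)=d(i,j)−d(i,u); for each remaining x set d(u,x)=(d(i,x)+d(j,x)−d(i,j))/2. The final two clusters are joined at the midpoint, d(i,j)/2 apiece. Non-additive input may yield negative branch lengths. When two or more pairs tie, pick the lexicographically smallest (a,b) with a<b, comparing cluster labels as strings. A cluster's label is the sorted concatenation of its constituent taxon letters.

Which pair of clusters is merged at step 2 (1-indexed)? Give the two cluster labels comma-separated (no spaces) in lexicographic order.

CM,O

1. join C+M (d=9, Q=-149) ⇒ CM; edges |C|=53/8, |M|=19/8
  updated: d(CM,D)=17/2, d(CM,G)=21, d(CM,N)=45/2, d(CM,O)=27/2
2. join CM+O (d=27/2, Q=-199/2) ⇒ CMO; edges |CM|=21/4, |O|=33/4
  updated: d(CMO,D)=11/2, d(CMO,G)=55/4, d(CMO,N)=17
3. join CMO+N (d=17, Q=-217/4) ⇒ CMNO; edges |CMO|=73/16, |N|=199/16
  updated: d(CMNO,D)=-7/4, d(CMNO,G)=95/8
4. join CMNO+D (d=-7/4, Q=-97/8) ⇒ CDMNO; edges |CMNO|=65/16, |D|=-93/16
  updated: d(CDMNO,G)=125/16
5. join CDMNO+G (d=125/16) ⇒ CDGMNO; edges |CDMNO|=125/32, |G|=125/32
final tree: (((((C:53/8,M:19/8):21/4,O:33/4):73/16,N:199/16):65/16,D:-93/16):125/32,G:125/32)
total length: 729/16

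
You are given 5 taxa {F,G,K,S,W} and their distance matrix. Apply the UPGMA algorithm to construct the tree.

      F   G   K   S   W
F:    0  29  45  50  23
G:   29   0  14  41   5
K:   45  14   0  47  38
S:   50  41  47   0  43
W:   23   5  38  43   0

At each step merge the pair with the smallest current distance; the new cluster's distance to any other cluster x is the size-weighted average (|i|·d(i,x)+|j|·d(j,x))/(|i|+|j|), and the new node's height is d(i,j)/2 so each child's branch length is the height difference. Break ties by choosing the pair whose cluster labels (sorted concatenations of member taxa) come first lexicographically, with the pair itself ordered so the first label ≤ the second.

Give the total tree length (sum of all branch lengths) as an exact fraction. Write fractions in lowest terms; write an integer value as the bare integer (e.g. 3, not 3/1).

1. join G+W (d=5) ⇒ GW; edges |G|=5/2, |W|=5/2
  updated: d(F,GW)=26, d(GW,K)=26, d(GW,S)=42
2. join F+GW (d=26) ⇒ FGW; edges |F|=13, |GW|=21/2
  updated: d(FGW,K)=97/3, d(FGW,S)=134/3
3. join FGW+K (d=97/3) ⇒ FGKW; edges |FGW|=19/6, |K|=97/6
  updated: d(FGKW,S)=181/4
4. join FGKW+S (d=181/4) ⇒ FGKSW; edges |FGKW|=155/24, |S|=181/8
final tree: (((F:13,(G:5/2,W:5/2):21/2):19/6,K:97/6):155/24,S:181/8)
total length: 923/12

923/12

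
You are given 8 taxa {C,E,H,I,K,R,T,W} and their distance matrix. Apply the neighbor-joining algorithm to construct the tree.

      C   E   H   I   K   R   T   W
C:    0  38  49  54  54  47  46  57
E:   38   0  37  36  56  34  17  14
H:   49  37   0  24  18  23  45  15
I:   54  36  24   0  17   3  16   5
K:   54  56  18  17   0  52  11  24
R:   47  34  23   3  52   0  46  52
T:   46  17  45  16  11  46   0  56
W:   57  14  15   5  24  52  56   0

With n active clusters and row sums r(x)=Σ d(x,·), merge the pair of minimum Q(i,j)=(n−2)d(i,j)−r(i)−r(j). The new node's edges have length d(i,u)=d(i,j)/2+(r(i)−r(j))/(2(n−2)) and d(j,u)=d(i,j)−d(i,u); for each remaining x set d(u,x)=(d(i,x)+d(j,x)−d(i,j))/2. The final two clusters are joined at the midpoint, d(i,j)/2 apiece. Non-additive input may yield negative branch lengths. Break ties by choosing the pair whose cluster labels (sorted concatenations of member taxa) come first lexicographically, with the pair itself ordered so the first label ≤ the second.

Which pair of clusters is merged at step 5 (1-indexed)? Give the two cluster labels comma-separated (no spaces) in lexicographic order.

iteration 1: select K,T (d=11, Q=-403); attach at lengths (61/12, 71/12); label the merged cluster KT
  updated: d(C,KT)=89/2, d(E,KT)=31, d(H,KT)=26, d(I,KT)=11, d(KT,R)=87/2, d(KT,W)=69/2
iteration 2: select I,R (d=3, Q=-641/2); attach at lengths (-109/20, 169/20); label the merged cluster IR
  updated: d(C,IR)=49, d(E,IR)=67/2, d(H,IR)=22, d(IR,KT)=103/4, d(IR,W)=27
iteration 3: select E,W (d=14, Q=-245); attach at lengths (31/4, 25/4); label the merged cluster EW
  updated: d(C,EW)=81/2, d(EW,H)=19, d(EW,IR)=93/4, d(EW,KT)=103/4
iteration 4: select C,KT (d=89/2, Q=-343/2); attach at lengths (389/12, 145/12); label the merged cluster CKT
  updated: d(CKT,EW)=87/8, d(CKT,H)=61/4, d(CKT,IR)=121/8
iteration 5: select CKT,EW (d=87/8, Q=-581/8); attach at lengths (79/32, 269/32); label the merged cluster CEKTW
  updated: d(CEKTW,H)=187/16, d(CEKTW,IR)=55/4
iteration 6: select CEKTW,H (d=187/16, Q=-759/16); attach at lengths (55/32, 319/32); label the merged cluster CEHKTW
  updated: d(CEHKTW,IR)=385/32
iteration 7: select CEHKTW,IR (d=385/32); attach at lengths (385/64, 385/64); label the merged cluster CEHIKRTW
final tree: ((((C:389/12,(K:61/12,T:71/12):145/12):79/32,(E:31/4,W:25/4):269/32):55/32,H:319/32):385/64,(I:-109/20,R:169/20):385/64)
total length: 3427/32

CKT,EW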